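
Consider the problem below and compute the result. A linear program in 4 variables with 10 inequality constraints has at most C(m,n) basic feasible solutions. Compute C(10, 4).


Each vertex corresponds to some choice of n active constraints out of m, so the number of vertices is at most C(m, n) = m! / (n!(m-n)!).
m = 10, n = 4
Numerator: 10 * 9 * 8 * 7
Denominator: 4! = 24
C(10, 4) = 210


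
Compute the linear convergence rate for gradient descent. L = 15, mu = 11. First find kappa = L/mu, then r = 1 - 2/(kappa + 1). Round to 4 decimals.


Step 1: Compute the condition number.
kappa = L/mu = 15/11 = 1.3636
Step 2: Compute the convergence rate.
r = 1 - 2/(kappa + 1) = 1 - 2*mu/(L + mu) = (L - mu)/(L + mu) = 4/26 = 0.1538


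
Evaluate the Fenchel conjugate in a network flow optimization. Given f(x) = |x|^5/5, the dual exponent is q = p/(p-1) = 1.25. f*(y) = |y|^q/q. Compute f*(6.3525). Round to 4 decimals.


The conjugate exponent q satisfies 1/p + 1/q = 1.
p = 5, so q = 5/(5 - 1) = 1.25
|y|^q = 6.3525^1.25 = 10.0851
f*(6.3525) = 10.0851 / 1.25 = 8.0681


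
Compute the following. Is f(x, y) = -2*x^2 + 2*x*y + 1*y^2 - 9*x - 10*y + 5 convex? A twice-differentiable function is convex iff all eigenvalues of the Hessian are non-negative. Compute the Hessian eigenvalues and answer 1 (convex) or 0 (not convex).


The Hessian of f(x,y) = -2*x^2 + 2*x*y + 1*y^2 - 9*x - 10*y + 5 is:
H = [[-4, 2], [2, 2]]
Trace = -4 + 2 = -2
Determinant = -4*2 - (2)^2 = -12
Discriminant = (-2)^2 - 4*-12 = 52.0
Eigenvalues: lambda_1 = -4.6056, lambda_2 = 2.6056
The function is not convex.

0


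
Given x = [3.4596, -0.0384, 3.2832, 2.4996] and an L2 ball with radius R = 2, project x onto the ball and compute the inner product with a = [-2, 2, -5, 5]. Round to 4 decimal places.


Step 1: Compute ||x|| (intermediates to 6 decimals).
||x|| = sqrt(3.4596^2 + (-0.0384)^2 + 3.2832^2 + 2.4996^2) = 5.384952
Step 2: Project.
Since ||x|| > R, scale = R/||x|| = 2/5.384952 = 0.371405, proj(x) = scale * x
proj(x) = [1.284913, -0.014262, 1.219397, 0.928364]
Step 3: Dot product.
a^T * proj(x) = -2*1.284913 + 2*(-0.014262) - 5*1.219397 + 5*0.928364 = -4.0535


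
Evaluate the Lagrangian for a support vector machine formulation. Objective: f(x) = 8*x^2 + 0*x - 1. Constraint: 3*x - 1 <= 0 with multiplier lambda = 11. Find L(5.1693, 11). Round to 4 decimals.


Step 1: Evaluate f(x).
f(5.1693) = 8*5.1693^2 + 0*5.1693 - 1 = 212.7733
Step 2: Evaluate g(x).
g(5.1693) = 3*5.1693 - 1 = 14.5079
Step 3: Compute Lagrangian.
L = 212.7733 + 11*14.5079 = 372.3602


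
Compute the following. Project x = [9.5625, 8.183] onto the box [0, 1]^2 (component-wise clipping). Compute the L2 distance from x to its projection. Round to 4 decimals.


Project each component onto [0, 1].
clip(9.5625) = 1.0, clip(8.183) = 1.0
Projection = [1.0, 1.0]
Squared diffs: [73.3164, 51.5955]
Distance = sqrt(124.9119) = 11.1764


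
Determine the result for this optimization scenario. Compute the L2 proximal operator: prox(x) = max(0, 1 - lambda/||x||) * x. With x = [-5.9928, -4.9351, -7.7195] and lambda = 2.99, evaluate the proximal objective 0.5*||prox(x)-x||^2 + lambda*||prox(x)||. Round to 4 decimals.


Step 1: Compute ||x||.
||x|| = 10.948
Step 2: Compute scaling factor.
scale = max(0, 1 - 2.99/10.948) = 0.7269
Step 3: prox(x) = [-4.3561, -3.5873, -5.6112]
||prox(x)|| = 7.958
Step 4: Proximal objective.
0.5*||prox-x||^2 = 4.4701
lambda*||prox|| = 23.7944
Total = 28.2646


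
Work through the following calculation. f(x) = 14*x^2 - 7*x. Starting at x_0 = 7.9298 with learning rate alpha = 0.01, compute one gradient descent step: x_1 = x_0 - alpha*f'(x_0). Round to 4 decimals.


We compute the gradient at x_0 and apply the update.
f'(x) = 28*x - 7
f'(7.9298) = 28*7.9298 - 7 = 215.0344
x_1 = 7.9298 - 0.01*215.0344 = 5.7795


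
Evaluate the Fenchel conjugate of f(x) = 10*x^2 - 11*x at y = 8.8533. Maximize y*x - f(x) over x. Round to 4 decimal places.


f*(y) = sup_x {y*x - a*x^2 - b*x} = sup_x {(y-b)*x - a*x^2}
FOC: (y - b) - 2a*x = 0 => x* = (y - b)/(2a)
x* = (8.8533 + 11)/(2*10) = 0.9927
f*(8.8533) = (y-b)^2/(4a) = (8.8533 + 11)^2/(4*10)
= 394.1535/40 = 9.8538


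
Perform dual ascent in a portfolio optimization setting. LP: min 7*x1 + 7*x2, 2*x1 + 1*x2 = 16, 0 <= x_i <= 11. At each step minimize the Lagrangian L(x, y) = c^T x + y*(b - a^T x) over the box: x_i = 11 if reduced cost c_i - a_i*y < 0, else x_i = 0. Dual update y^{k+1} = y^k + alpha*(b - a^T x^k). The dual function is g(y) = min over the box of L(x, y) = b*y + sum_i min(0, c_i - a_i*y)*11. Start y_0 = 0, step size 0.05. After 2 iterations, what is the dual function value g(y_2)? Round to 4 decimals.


Dual ascent for LP: min 7*x1 + 7*x2, 2*x1 + 1*x2 = 16, 0 <= x_i <= 11
Step 1: y^k = 0.0, reduced costs: (7.0, 7.0)
  x^k = (0.0, 0.0), subgradient = b - a^T x = 16.0
  y^{k+1} = 0.0 + 0.05*16.0 = 0.8
Step 2: y^k = 0.8, reduced costs: (5.4, 6.2)
  x^k = (0.0, 0.0), subgradient = b - a^T x = 16.0
  y^{k+1} = 0.8 + 0.05*16.0 = 1.6
Dual objective at y_2 = 1.6: reduced costs (3.8, 5.4), box minimizer x = (0.0, 0.0)
g(y_2) = b*y + (c1 - a1*y)*x1 + (c2 - a2*y)*x2 = 16*1.6 + 3.8*0.0 + 5.4*0.0 = 25.6 + 0.0 + 0.0 = 25.6


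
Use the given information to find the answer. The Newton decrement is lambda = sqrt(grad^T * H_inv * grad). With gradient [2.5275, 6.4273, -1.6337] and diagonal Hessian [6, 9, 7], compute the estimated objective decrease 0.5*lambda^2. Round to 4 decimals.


Step 1: H is diagonal, so H^(-1) * g = [0.4213, 0.7141, -0.2334].
Step 2: g^T H^(-1) g = sum_i g_i^2 / H_ii
  = (2.5275)^2/6 + (6.4273)^2/9 + (-1.6337)^2/7
  = 1.0647 + 4.59 + 0.3813 = 6.036
Step 3: Objective decrease = 0.5 * g^T H^(-1) g = 3.018


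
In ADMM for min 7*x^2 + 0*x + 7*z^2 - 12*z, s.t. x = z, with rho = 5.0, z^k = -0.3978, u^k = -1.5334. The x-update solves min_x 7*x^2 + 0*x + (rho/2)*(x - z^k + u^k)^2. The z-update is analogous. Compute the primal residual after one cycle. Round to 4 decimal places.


ADMM iteration with rho = 5.0, z^k = -0.3978, u^k = -1.5334
Step 1: x-update.
Minimize 7*x^2 + 0*x + (5.0/2)*(x + 0.3978 - 1.5334)^2
FOC: (2*7 + 5.0)*x = 0 + 5.0*(-0.3978 + 1.5334)
x^{k+1} = 0.2988
Step 2: z-update.
Minimize 7*z^2 - 12*z + (5.0/2)*(0.2988 - z - 1.5334)^2
FOC: (2*7 + 5.0)*z = 12 + 5.0*(0.2988 - 1.5334)
z^{k+1} = 0.3067
Step 3: u-update.
u^{k+1} = -1.5334 + 0.2988 - 0.3067 = -1.5413
Step 4: Primal residual = |0.2988 - 0.3067| = 0.0079


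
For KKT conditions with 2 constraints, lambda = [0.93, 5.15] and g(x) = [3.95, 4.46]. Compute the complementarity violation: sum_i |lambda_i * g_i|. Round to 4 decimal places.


KKT complementary slackness check:
lambda_1 * g_1 = 0.93 * 3.95 = 3.6735
lambda_2 * g_2 = 5.15 * 4.46 = 22.969
Total violation = 3.6735 + 22.969 = 26.6425


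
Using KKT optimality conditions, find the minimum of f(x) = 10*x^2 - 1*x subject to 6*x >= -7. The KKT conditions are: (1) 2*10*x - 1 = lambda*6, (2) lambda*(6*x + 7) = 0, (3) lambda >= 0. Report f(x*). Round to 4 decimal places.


Step 1: Try lambda = 0 (constraint inactive).
Stationarity: 2*10*x - 1 = 0
x* = 1/(2*10) = 0.05
Check constraint: 6*0.05 = 0.3 >= -7 -- satisfied.
Step 2: Compute optimal value.
f(x*) = 10*0.05^2 - 1*0.05 = -0.025


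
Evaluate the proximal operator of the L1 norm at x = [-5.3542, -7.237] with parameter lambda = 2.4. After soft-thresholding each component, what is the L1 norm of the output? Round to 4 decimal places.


Soft-thresholding with lambda = 2.4:
prox(-5.3542) = sign(-5.3542)*max(|-5.3542| - 2.4, 0) = -2.9542
prox(-7.237) = sign(-7.237)*max(|-7.237| - 2.4, 0) = -4.837
prox(x) = [-2.9542, -4.837]
||prox(x)||_1 = 2.9542 + 4.837 = 7.7912


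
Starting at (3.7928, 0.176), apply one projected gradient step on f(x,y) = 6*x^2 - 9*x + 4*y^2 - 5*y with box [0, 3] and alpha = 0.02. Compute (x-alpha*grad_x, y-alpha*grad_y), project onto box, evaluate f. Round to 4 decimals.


Step 1: Compute gradient at (3.7928, 0.176).
grad_x = 2*6*3.7928 - 9 = 36.5136
grad_y = 2*4*0.176 - 5 = -3.592
Step 2: Gradient step.
x_raw = 3.7928 - 0.02*36.5136 = 3.0625
y_raw = 0.176 - 0.02*-3.592 = 0.2478
Step 3: Project onto [0, 3].
x_proj = clip(3.0625) = 3.0
y_proj = clip(0.2478) = 0.2478
Step 4: Evaluate f.
f(3.0, 0.2478) = 26.0065


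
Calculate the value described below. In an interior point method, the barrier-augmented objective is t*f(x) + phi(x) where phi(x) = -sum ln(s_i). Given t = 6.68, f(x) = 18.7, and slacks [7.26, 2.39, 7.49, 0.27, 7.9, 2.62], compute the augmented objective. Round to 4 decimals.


Step 1: Compute log-barrier.
ln values: [1.9824, 0.8713, 2.0136, -1.3093, 2.0669, 0.9632]
phi = -(1.9824 + 0.8713 + 2.0136 - 1.3093 + 2.0669 + 0.9632) = -6.5879
Step 2: Compute augmented objective.
t*f(x) = 6.68*18.7 = 124.916
Total = 124.916 - 6.5879 = 118.3281


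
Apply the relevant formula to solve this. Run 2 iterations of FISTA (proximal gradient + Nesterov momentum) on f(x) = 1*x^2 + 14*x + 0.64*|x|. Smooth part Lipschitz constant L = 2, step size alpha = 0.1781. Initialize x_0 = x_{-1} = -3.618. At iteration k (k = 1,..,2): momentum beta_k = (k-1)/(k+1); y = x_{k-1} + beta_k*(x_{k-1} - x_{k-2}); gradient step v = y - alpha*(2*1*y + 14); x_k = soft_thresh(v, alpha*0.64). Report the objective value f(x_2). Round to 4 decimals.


FISTA on f(x) = 1*x^2 + 14*x + 0.64*|x|
L = 2, alpha = 0.1781
Iteration 1: beta = 0.0, y = -3.618 + 0.0*(-3.618 + 3.618) = -3.618
  grad(y) = 6.764, v = y - alpha*grad = -4.8227
  prox(v) = soft_thresh(-4.8227, 0.114) = -4.7087
Iteration 2: beta = 0.3333, y = -4.7087 + 0.3333*(-4.7087 + 3.618) = -5.0722
  grad(y) = 3.8555, v = y - alpha*grad = -5.7589
  prox(v) = soft_thresh(-5.7589, 0.114) = -5.6449
f(x_2) = 1*(-5.6449)^2 + 14*(-5.6449) + 0.64*|-5.6449| = -43.551


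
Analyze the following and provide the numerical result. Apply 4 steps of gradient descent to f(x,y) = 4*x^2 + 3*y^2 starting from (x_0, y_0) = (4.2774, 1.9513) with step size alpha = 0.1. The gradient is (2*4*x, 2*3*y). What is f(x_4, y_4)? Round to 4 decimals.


Gradient descent on f(x,y) = 4*x^2 + 3*y^2.
Starting point: (4.2774, 1.9513), alpha = 0.1
Step 1: grad_x = 2*4*4.2774 = 34.2192, grad_y = 2*3*1.9513 = 11.7078
  x_1 = 4.2774 - 0.1*34.2192 = 0.8555
  y_1 = 1.9513 - 0.1*11.7078 = 0.7805
Step 2: grad_x = 2*4*0.8555 = 6.8438, grad_y = 2*3*0.7805 = 4.6831
  x_2 = 0.8555 - 0.1*6.8438 = 0.1711
  y_2 = 0.7805 - 0.1*4.6831 = 0.3122
Step 3: grad_x = 2*4*0.1711 = 1.3688, grad_y = 2*3*0.3122 = 1.8732
  x_3 = 0.1711 - 0.1*1.3688 = 0.0342
  y_3 = 0.3122 - 0.1*1.8732 = 0.1249
Step 4: grad_x = 2*4*0.0342 = 0.2738, grad_y = 2*3*0.1249 = 0.7493
  x_4 = 0.0342 - 0.1*0.2738 = 0.0068
  y_4 = 0.1249 - 0.1*0.7493 = 0.05
f(0.0068, 0.05) = 4*0.0068^2 + 3*0.05^2 = 0.0077


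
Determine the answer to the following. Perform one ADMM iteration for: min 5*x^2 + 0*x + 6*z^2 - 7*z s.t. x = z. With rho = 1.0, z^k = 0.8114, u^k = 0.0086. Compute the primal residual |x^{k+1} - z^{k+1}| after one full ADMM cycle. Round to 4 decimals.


ADMM iteration with rho = 1.0, z^k = 0.8114, u^k = 0.0086
Step 1: x-update.
Minimize 5*x^2 + 0*x + (1.0/2)*(x - 0.8114 + 0.0086)^2
FOC: (2*5 + 1.0)*x = 0 + 1.0*(0.8114 - 0.0086)
x^{k+1} = 0.073
Step 2: z-update.
Minimize 6*z^2 - 7*z + (1.0/2)*(0.073 - z + 0.0086)^2
FOC: (2*6 + 1.0)*z = 7 + 1.0*(0.073 + 0.0086)
z^{k+1} = 0.5447
Step 3: u-update.
u^{k+1} = 0.0086 + 0.073 - 0.5447 = -0.4632
Step 4: Primal residual = |0.073 - 0.5447| = 0.4718


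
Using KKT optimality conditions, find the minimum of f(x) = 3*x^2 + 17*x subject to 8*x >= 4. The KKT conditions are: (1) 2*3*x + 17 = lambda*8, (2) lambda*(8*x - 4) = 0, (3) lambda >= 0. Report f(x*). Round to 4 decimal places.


Step 1: Try lambda = 0 (constraint inactive).
x_unc = -17/(2*3) = -2.8333
Check: 8*-2.8333 = -22.6664 < 4 -- violated!
Step 2: Constraint must be active: 8*x = 4
x* = 4/8 = 0.5
lambda = (2*3*0.5 + 17)/8 = 2.5
Step 3: Compute optimal value.
f(x*) = 3*0.5^2 + 17*0.5 = 9.25


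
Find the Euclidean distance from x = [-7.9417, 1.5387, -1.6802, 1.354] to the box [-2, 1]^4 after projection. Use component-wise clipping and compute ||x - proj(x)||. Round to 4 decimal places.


Project each component onto [-2, 1].
clip(-7.9417) = -2.0, clip(1.5387) = 1.0, clip(-1.6802) = -1.6802, clip(1.354) = 1.0
Projection = [-2.0, 1.0, -1.6802, 1.0]
Squared diffs: [35.3038, 0.2902, 0.0, 0.1253]
Distance = sqrt(35.7193) = 5.9766


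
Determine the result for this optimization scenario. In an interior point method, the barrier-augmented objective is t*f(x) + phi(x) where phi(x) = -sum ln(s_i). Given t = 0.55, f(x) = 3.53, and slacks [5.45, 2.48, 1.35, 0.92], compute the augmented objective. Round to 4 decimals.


Step 1: Compute log-barrier.
ln values: [1.6956, 0.9083, 0.3001, -0.0834]
phi = -(1.6956 + 0.9083 + 0.3001 - 0.0834) = -2.8206
Step 2: Compute augmented objective.
t*f(x) = 0.55*3.53 = 1.9415
Total = 1.9415 - 2.8206 = -0.8791


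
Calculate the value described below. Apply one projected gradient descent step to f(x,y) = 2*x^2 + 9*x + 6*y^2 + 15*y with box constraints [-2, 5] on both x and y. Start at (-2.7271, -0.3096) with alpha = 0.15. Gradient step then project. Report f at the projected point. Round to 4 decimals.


Step 1: Compute gradient at (-2.7271, -0.3096).
grad_x = 2*2*-2.7271 + 9 = -1.9084
grad_y = 2*6*-0.3096 + 15 = 11.2848
Step 2: Gradient step.
x_raw = -2.7271 - 0.15*-1.9084 = -2.4408
y_raw = -0.3096 - 0.15*11.2848 = -2.0023
Step 3: Project onto [-2, 5].
x_proj = clip(-2.4408) = -2.0
y_proj = clip(-2.0023) = -2.0
Step 4: Evaluate f.
f(-2.0, -2.0) = -16.0


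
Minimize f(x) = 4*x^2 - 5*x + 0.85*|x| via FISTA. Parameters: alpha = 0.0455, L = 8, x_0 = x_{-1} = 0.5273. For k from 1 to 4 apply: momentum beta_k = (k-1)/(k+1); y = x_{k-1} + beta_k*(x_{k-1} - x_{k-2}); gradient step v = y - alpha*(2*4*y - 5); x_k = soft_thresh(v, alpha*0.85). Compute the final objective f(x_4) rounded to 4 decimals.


FISTA on f(x) = 4*x^2 - 5*x + 0.85*|x|
L = 8, alpha = 0.0455
Iteration 1: beta = 0.0, y = 0.5273 + 0.0*(0.5273 - 0.5273) = 0.5273
  grad(y) = -0.7816, v = y - alpha*grad = 0.5629
  prox(v) = soft_thresh(0.5629, 0.0387) = 0.5242
Iteration 2: beta = 0.3333, y = 0.5242 + 0.3333*(0.5242 - 0.5273) = 0.5232
  grad(y) = -0.8148, v = y - alpha*grad = 0.5602
  prox(v) = soft_thresh(0.5602, 0.0387) = 0.5215
Iteration 3: beta = 0.5, y = 0.5215 + 0.5*(0.5215 - 0.5242) = 0.5202
  grad(y) = -0.8382, v = y - alpha*grad = 0.5584
  prox(v) = soft_thresh(0.5584, 0.0387) = 0.5197
Iteration 4: beta = 0.6, y = 0.5197 + 0.6*(0.5197 - 0.5215) = 0.5186
  grad(y) = -0.8514, v = y - alpha*grad = 0.5573
  prox(v) = soft_thresh(0.5573, 0.0387) = 0.5186
f(x_4) = 4*0.5186^2 - 5*0.5186 + 0.85*|0.5186| = -1.0764


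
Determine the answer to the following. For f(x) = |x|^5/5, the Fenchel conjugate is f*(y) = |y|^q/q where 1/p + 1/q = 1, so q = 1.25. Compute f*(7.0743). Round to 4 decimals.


The conjugate exponent q satisfies 1/p + 1/q = 1.
p = 5, so q = 5/(5 - 1) = 1.25
|y|^q = 7.0743^1.25 = 11.5373
f*(7.0743) = 11.5373 / 1.25 = 9.2298


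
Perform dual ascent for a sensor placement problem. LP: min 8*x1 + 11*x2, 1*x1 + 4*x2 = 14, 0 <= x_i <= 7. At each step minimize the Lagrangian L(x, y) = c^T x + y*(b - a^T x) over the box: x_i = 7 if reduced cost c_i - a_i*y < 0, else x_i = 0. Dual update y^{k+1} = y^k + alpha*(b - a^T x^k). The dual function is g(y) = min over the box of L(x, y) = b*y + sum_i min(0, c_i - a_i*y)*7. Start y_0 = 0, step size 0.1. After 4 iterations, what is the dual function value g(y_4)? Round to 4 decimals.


Dual ascent for LP: min 8*x1 + 11*x2, 1*x1 + 4*x2 = 14, 0 <= x_i <= 7
Step 1: y^k = 0.0, reduced costs: (8.0, 11.0)
  x^k = (0.0, 0.0), subgradient = b - a^T x = 14.0
  y^{k+1} = 0.0 + 0.1*14.0 = 1.4
Step 2: y^k = 1.4, reduced costs: (6.6, 5.4)
  x^k = (0.0, 0.0), subgradient = b - a^T x = 14.0
  y^{k+1} = 1.4 + 0.1*14.0 = 2.8
Step 3: y^k = 2.8, reduced costs: (5.2, -0.2)
  x^k = (0.0, 7.0), subgradient = b - a^T x = -14.0
  y^{k+1} = 2.8 + 0.1*-14.0 = 1.4
Step 4: y^k = 1.4, reduced costs: (6.6, 5.4)
  x^k = (0.0, 0.0), subgradient = b - a^T x = 14.0
  y^{k+1} = 1.4 + 0.1*14.0 = 2.8
Dual objective at y_4 = 2.8: reduced costs (5.2, -0.2), box minimizer x = (0.0, 7.0)
g(y_4) = b*y + (c1 - a1*y)*x1 + (c2 - a2*y)*x2 = 14*2.8 + 5.2*0.0 + (-0.2)*7.0 = 39.2 + 0.0 - 1.4 = 37.8


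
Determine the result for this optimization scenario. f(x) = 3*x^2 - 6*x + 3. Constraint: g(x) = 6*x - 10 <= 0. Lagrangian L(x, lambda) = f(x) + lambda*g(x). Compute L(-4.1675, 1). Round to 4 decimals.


Step 1: Evaluate f(x).
f(-4.1675) = 3*(-4.1675)^2 - 6*(-4.1675) + 3 = 80.1092
Step 2: Evaluate g(x).
g(-4.1675) = 6*-4.1675 - 10 = -35.005
Step 3: Compute Lagrangian.
L = 80.1092 + 1*-35.005 = 45.1042


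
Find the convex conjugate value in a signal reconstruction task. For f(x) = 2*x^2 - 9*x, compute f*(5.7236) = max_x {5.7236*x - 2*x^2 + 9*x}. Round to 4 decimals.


f*(y) = sup_x {y*x - a*x^2 - b*x} = sup_x {(y-b)*x - a*x^2}
FOC: (y - b) - 2a*x = 0 => x* = (y - b)/(2a)
x* = (5.7236 + 9)/(2*2) = 3.6809
f*(5.7236) = (y-b)^2/(4a) = (5.7236 + 9)^2/(4*2)
= 216.7844/8 = 27.098


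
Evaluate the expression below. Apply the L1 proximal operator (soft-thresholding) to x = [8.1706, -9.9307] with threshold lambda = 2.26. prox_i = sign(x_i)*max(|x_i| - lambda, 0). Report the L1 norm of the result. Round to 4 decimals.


Soft-thresholding with lambda = 2.26:
prox(8.1706) = sign(8.1706)*max(|8.1706| - 2.26, 0) = 5.9106
prox(-9.9307) = sign(-9.9307)*max(|-9.9307| - 2.26, 0) = -7.6707
prox(x) = [5.9106, -7.6707]
||prox(x)||_1 = 5.9106 + 7.6707 = 13.5813


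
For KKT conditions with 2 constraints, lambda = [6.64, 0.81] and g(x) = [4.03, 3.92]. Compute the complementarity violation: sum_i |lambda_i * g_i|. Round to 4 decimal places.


KKT complementary slackness check:
lambda_1 * g_1 = 6.64 * 4.03 = 26.7592
lambda_2 * g_2 = 0.81 * 3.92 = 3.1752
Total violation = 26.7592 + 3.1752 = 29.9344


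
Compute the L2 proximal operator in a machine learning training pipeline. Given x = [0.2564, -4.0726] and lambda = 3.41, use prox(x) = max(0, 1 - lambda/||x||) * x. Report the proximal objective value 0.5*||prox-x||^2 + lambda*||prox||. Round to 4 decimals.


Step 1: Compute ||x||.
||x|| = 4.0807
Step 2: Compute scaling factor.
scale = max(0, 1 - 3.41/4.0807) = 0.1644
Step 3: prox(x) = [0.0421, -0.6693]
||prox(x)|| = 0.6707
Step 4: Proximal objective.
0.5*||prox-x||^2 = 5.8141
lambda*||prox|| = 2.2871
Total = 8.101


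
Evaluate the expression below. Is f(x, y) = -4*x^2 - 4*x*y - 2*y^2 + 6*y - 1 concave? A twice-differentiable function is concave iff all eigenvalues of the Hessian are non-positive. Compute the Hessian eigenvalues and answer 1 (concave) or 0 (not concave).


The Hessian of f(x,y) = -4*x^2 - 4*x*y - 2*y^2 + 6*y - 1 is:
H = [[-8, -4], [-4, -4]]
Trace = -8 - 4 = -12
Determinant = -8*-4 - (-4)^2 = 16
Discriminant = (-12)^2 - 4*16 = 80.0
Eigenvalues: lambda_1 = -10.4721, lambda_2 = -1.5279
The function is concave.

1


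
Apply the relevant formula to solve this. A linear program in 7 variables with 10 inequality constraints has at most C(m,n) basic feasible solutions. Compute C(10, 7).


Each vertex corresponds to some choice of n active constraints out of m, so the number of vertices is at most C(m, n) = m! / (n!(m-n)!).
m = 10, n = 7
Numerator: 10 * 9 * 8 * 7 * 6 * 5 * 4
Denominator: 7! = 5040
C(10, 7) = 120


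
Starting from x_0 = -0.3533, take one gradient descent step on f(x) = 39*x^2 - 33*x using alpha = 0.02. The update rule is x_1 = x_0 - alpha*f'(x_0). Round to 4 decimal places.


We compute the gradient at x_0 and apply the update.
f'(x) = 78*x - 33
f'(-0.3533) = 78*-0.3533 - 33 = -60.5574
x_1 = -0.3533 - 0.02*-60.5574 = 0.8578


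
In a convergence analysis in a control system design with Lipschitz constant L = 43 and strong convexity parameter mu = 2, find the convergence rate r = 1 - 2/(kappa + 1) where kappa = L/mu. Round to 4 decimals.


Step 1: Compute the condition number.
kappa = L/mu = 43/2 = 21.5
Step 2: Compute the convergence rate.
r = 1 - 2/(kappa + 1) = 1 - 2*mu/(L + mu) = (L - mu)/(L + mu) = 41/45 = 0.9111


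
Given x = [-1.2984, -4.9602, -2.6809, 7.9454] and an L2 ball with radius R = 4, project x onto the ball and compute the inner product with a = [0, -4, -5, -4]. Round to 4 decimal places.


Step 1: Compute ||x|| (intermediates to 6 decimals).
||x|| = sqrt((-1.2984)^2 + (-4.9602)^2 + (-2.6809)^2 + 7.9454^2) = 9.828837
Step 2: Project.
Since ||x|| > R, scale = R/||x|| = 4/9.828837 = 0.406966, proj(x) = scale * x
proj(x) = [-0.528405, -2.018633, -1.091035, 3.233508]
Step 3: Dot product.
a^T * proj(x) = 0*(-0.528405) - 4*(-2.018633) - 5*(-1.091035) - 4*3.233508 = 0.5957


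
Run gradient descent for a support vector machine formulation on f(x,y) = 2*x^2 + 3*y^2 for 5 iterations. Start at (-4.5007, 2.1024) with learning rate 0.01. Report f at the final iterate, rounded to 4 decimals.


Gradient descent on f(x,y) = 2*x^2 + 3*y^2.
Starting point: (-4.5007, 2.1024), alpha = 0.01
Step 1: grad_x = 2*2*-4.5007 = -18.0028, grad_y = 2*3*2.1024 = 12.6144
  x_1 = -4.5007 - 0.01*-18.0028 = -4.3207
  y_1 = 2.1024 - 0.01*12.6144 = 1.9763
Step 2: grad_x = 2*2*-4.3207 = -17.2827, grad_y = 2*3*1.9763 = 11.8575
  x_2 = -4.3207 - 0.01*-17.2827 = -4.1478
  y_2 = 1.9763 - 0.01*11.8575 = 1.8577
Step 3: grad_x = 2*2*-4.1478 = -16.5914, grad_y = 2*3*1.8577 = 11.1461
  x_3 = -4.1478 - 0.01*-16.5914 = -3.9819
  y_3 = 1.8577 - 0.01*11.1461 = 1.7462
Step 4: grad_x = 2*2*-3.9819 = -15.9277, grad_y = 2*3*1.7462 = 10.4773
  x_4 = -3.9819 - 0.01*-15.9277 = -3.8227
  y_4 = 1.7462 - 0.01*10.4773 = 1.6414
Step 5: grad_x = 2*2*-3.8227 = -15.2906, grad_y = 2*3*1.6414 = 9.8487
  x_5 = -3.8227 - 0.01*-15.2906 = -3.6697
  y_5 = 1.6414 - 0.01*9.8487 = 1.543
f(-3.6697, 1.543) = 2*(-3.6697)^2 + 3*1.543^2 = 34.0763


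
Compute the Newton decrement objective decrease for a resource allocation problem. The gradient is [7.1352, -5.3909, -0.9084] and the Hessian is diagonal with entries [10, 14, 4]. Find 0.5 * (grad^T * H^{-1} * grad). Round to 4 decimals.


Step 1: H is diagonal, so H^(-1) * g = [0.7135, -0.3851, -0.2271].
Step 2: g^T H^(-1) g = sum_i g_i^2 / H_ii
  = (7.1352)^2/10 + (-5.3909)^2/14 + (-0.9084)^2/4
  = 5.0911 + 2.0758 + 0.2063 = 7.3732
Step 3: Objective decrease = 0.5 * g^T H^(-1) g = 3.6866


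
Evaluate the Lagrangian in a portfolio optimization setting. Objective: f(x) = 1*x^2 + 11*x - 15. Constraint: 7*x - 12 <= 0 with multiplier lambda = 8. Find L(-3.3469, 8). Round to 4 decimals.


Step 1: Evaluate f(x).
f(-3.3469) = 1*(-3.3469)^2 + 11*(-3.3469) - 15 = -40.6142
Step 2: Evaluate g(x).
g(-3.3469) = 7*-3.3469 - 12 = -35.4283
Step 3: Compute Lagrangian.
L = -40.6142 + 8*-35.4283 = -324.0406


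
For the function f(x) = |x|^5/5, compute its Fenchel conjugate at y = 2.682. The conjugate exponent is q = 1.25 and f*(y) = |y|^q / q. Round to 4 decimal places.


The conjugate exponent q satisfies 1/p + 1/q = 1.
p = 5, so q = 5/(5 - 1) = 1.25
|y|^q = 2.682^1.25 = 3.4322
f*(2.682) = 3.4322 / 1.25 = 2.7458


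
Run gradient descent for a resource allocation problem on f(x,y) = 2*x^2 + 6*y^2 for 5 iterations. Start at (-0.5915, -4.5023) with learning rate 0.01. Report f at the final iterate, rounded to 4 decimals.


Gradient descent on f(x,y) = 2*x^2 + 6*y^2.
Starting point: (-0.5915, -4.5023), alpha = 0.01
Step 1: grad_x = 2*2*-0.5915 = -2.366, grad_y = 2*6*-4.5023 = -54.0276
  x_1 = -0.5915 - 0.01*-2.366 = -0.5678
  y_1 = -4.5023 - 0.01*-54.0276 = -3.962
Step 2: grad_x = 2*2*-0.5678 = -2.2714, grad_y = 2*6*-3.962 = -47.5443
  x_2 = -0.5678 - 0.01*-2.2714 = -0.5451
  y_2 = -3.962 - 0.01*-47.5443 = -3.4866
Step 3: grad_x = 2*2*-0.5451 = -2.1805, grad_y = 2*6*-3.4866 = -41.839
  x_3 = -0.5451 - 0.01*-2.1805 = -0.5233
  y_3 = -3.4866 - 0.01*-41.839 = -3.0682
Step 4: grad_x = 2*2*-0.5233 = -2.0933, grad_y = 2*6*-3.0682 = -36.8183
  x_4 = -0.5233 - 0.01*-2.0933 = -0.5024
  y_4 = -3.0682 - 0.01*-36.8183 = -2.7
Step 5: grad_x = 2*2*-0.5024 = -2.0096, grad_y = 2*6*-2.7 = -32.4001
  x_5 = -0.5024 - 0.01*-2.0096 = -0.4823
  y_5 = -2.7 - 0.01*-32.4001 = -2.376
f(-0.4823, -2.376) = 2*(-0.4823)^2 + 6*(-2.376)^2 = 34.3377


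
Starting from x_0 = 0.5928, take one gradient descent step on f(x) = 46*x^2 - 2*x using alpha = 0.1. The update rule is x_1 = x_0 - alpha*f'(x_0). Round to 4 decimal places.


We compute the gradient at x_0 and apply the update.
f'(x) = 92*x - 2
f'(0.5928) = 92*0.5928 - 2 = 52.5376
x_1 = 0.5928 - 0.1*52.5376 = -4.661


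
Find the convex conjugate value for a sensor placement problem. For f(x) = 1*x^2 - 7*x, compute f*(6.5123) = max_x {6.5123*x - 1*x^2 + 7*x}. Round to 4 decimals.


f*(y) = sup_x {y*x - a*x^2 - b*x} = sup_x {(y-b)*x - a*x^2}
FOC: (y - b) - 2a*x = 0 => x* = (y - b)/(2a)
x* = (6.5123 + 7)/(2*1) = 6.7562
f*(6.5123) = (y-b)^2/(4a) = (6.5123 + 7)^2/(4*1)
= 182.5823/4 = 45.6456


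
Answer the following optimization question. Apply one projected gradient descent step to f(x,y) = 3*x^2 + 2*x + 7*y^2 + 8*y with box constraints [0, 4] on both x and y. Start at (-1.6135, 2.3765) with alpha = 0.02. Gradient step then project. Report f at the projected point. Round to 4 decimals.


Step 1: Compute gradient at (-1.6135, 2.3765).
grad_x = 2*3*-1.6135 + 2 = -7.681
grad_y = 2*7*2.3765 + 8 = 41.271
Step 2: Gradient step.
x_raw = -1.6135 - 0.02*-7.681 = -1.4599
y_raw = 2.3765 - 0.02*41.271 = 1.5511
Step 3: Project onto [0, 4].
x_proj = clip(-1.4599) = 0.0
y_proj = clip(1.5511) = 1.5511
Step 4: Evaluate f.
f(0.0, 1.5511) = 29.2496


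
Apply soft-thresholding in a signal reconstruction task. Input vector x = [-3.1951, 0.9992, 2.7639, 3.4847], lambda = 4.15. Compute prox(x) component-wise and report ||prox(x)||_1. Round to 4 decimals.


Soft-thresholding with lambda = 4.15:
prox(-3.1951) = sign(-3.1951)*max(|-3.1951| - 4.15, 0) = 0.0
prox(0.9992) = sign(0.9992)*max(|0.9992| - 4.15, 0) = 0.0
prox(2.7639) = sign(2.7639)*max(|2.7639| - 4.15, 0) = 0.0
prox(3.4847) = sign(3.4847)*max(|3.4847| - 4.15, 0) = 0.0
prox(x) = [0.0, 0.0, 0.0, 0.0]
||prox(x)||_1 = 0.0 + 0.0 + 0.0 + 0.0 = 0.0


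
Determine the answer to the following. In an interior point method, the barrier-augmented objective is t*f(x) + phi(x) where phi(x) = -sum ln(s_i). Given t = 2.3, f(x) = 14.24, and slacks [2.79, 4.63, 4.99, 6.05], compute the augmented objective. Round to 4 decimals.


Step 1: Compute log-barrier.
ln values: [1.026, 1.5326, 1.6074, 1.8001]
phi = -(1.026 + 1.5326 + 1.6074 + 1.8001) = -5.9661
Step 2: Compute augmented objective.
t*f(x) = 2.3*14.24 = 32.752
Total = 32.752 - 5.9661 = 26.7859


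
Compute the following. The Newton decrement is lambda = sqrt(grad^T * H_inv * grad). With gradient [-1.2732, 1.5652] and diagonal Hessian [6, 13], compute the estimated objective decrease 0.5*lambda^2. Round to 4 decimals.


Step 1: H is diagonal, so H^(-1) * g = [-0.2122, 0.1204].
Step 2: g^T H^(-1) g = sum_i g_i^2 / H_ii
  = (-1.2732)^2/6 + (1.5652)^2/13
  = 0.2702 + 0.1885 = 0.4586
Step 3: Objective decrease = 0.5 * g^T H^(-1) g = 0.2293


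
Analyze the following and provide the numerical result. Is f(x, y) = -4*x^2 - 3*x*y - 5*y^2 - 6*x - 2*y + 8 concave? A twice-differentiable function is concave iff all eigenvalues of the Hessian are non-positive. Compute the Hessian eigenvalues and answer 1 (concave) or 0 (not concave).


The Hessian of f(x,y) = -4*x^2 - 3*x*y - 5*y^2 - 6*x - 2*y + 8 is:
H = [[-8, -3], [-3, -10]]
Trace = -8 - 10 = -18
Determinant = -8*-10 - (-3)^2 = 71
Discriminant = (-18)^2 - 4*71 = 40.0
Eigenvalues: lambda_1 = -12.1623, lambda_2 = -5.8377
The function is concave.

1


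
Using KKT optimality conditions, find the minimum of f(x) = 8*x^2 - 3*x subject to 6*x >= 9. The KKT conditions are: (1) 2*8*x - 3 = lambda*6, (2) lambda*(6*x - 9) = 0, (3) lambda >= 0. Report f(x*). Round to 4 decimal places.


Step 1: Try lambda = 0 (constraint inactive).
x_unc = 3/(2*8) = 0.1875
Check: 6*0.1875 = 1.125 < 9 -- violated!
Step 2: Constraint must be active: 6*x = 9
x* = 9/6 = 1.5
lambda = (2*8*1.5 - 3)/6 = 3.5
Step 3: Compute optimal value.
f(x*) = 8*1.5^2 - 3*1.5 = 13.5


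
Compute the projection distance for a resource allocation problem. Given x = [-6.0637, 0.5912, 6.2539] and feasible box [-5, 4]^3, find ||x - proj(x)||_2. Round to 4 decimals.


Project each component onto [-5, 4].
clip(-6.0637) = -5.0, clip(0.5912) = 0.5912, clip(6.2539) = 4.0
Projection = [-5.0, 0.5912, 4.0]
Squared diffs: [1.1315, 0.0, 5.0801]
Distance = sqrt(6.2116) = 2.4923


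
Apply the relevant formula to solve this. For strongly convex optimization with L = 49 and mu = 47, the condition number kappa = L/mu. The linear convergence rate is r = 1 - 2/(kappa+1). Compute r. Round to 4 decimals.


Step 1: Compute the condition number.
kappa = L/mu = 49/47 = 1.0426
Step 2: Compute the convergence rate.
r = 1 - 2/(kappa + 1) = 1 - 2*mu/(L + mu) = (L - mu)/(L + mu) = 2/96 = 0.0208


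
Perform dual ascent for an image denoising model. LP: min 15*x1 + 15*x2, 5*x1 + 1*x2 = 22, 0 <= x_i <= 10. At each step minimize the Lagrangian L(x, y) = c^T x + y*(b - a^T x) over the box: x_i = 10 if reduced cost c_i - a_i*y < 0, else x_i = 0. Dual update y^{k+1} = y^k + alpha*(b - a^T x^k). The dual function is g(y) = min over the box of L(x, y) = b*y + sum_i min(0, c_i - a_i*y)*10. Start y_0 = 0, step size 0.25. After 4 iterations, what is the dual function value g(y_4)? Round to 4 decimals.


Dual ascent for LP: min 15*x1 + 15*x2, 5*x1 + 1*x2 = 22, 0 <= x_i <= 10
Step 1: y^k = 0.0, reduced costs: (15.0, 15.0)
  x^k = (0.0, 0.0), subgradient = b - a^T x = 22.0
  y^{k+1} = 0.0 + 0.25*22.0 = 5.5
Step 2: y^k = 5.5, reduced costs: (-12.5, 9.5)
  x^k = (10.0, 0.0), subgradient = b - a^T x = -28.0
  y^{k+1} = 5.5 + 0.25*-28.0 = -1.5
Step 3: y^k = -1.5, reduced costs: (22.5, 16.5)
  x^k = (0.0, 0.0), subgradient = b - a^T x = 22.0
  y^{k+1} = -1.5 + 0.25*22.0 = 4.0
Step 4: y^k = 4.0, reduced costs: (-5.0, 11.0)
  x^k = (10.0, 0.0), subgradient = b - a^T x = -28.0
  y^{k+1} = 4.0 + 0.25*-28.0 = -3.0
Dual objective at y_4 = -3.0: reduced costs (30.0, 18.0), box minimizer x = (0.0, 0.0)
g(y_4) = b*y + (c1 - a1*y)*x1 + (c2 - a2*y)*x2 = 22*(-3.0) + 30.0*0.0 + 18.0*0.0 = -66.0 + 0.0 + 0.0 = -66.0


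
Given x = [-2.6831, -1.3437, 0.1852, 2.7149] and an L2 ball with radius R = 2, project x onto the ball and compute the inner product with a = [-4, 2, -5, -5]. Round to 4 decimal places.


Step 1: Compute ||x|| (intermediates to 6 decimals).
||x|| = sqrt((-2.6831)^2 + (-1.3437)^2 + 0.1852^2 + 2.7149^2) = 4.050869
Step 2: Project.
Since ||x|| > R, scale = R/||x|| = 2/4.050869 = 0.493721, proj(x) = scale * x
proj(x) = [-1.324703, -0.663413, 0.091437, 1.340403]
Step 3: Dot product.
a^T * proj(x) = -4*(-1.324703) + 2*(-0.663413) - 5*0.091437 - 5*1.340403 = -3.1872


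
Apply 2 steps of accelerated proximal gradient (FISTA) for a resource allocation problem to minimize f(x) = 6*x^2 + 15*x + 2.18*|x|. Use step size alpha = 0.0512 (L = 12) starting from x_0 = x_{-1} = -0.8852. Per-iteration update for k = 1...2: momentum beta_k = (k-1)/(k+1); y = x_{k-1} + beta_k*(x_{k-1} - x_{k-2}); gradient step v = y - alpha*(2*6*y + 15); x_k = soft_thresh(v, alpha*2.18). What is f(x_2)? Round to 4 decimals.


FISTA on f(x) = 6*x^2 + 15*x + 2.18*|x|
L = 12, alpha = 0.0512
Iteration 1: beta = 0.0, y = -0.8852 + 0.0*(-0.8852 + 0.8852) = -0.8852
  grad(y) = 4.3776, v = y - alpha*grad = -1.1093
  prox(v) = soft_thresh(-1.1093, 0.1116) = -0.9977
Iteration 2: beta = 0.3333, y = -0.9977 + 0.3333*(-0.9977 + 0.8852) = -1.0352
  grad(y) = 2.5773, v = y - alpha*grad = -1.1672
  prox(v) = soft_thresh(-1.1672, 0.1116) = -1.0556
f(x_2) = 6*(-1.0556)^2 + 15*(-1.0556) + 2.18*|-1.0556| = -6.847


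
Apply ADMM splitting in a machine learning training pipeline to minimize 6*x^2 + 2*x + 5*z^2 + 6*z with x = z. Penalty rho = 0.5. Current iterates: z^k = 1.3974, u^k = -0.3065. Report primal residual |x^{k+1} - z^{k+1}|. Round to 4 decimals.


ADMM iteration with rho = 0.5, z^k = 1.3974, u^k = -0.3065
Step 1: x-update.
Minimize 6*x^2 + 2*x + (0.5/2)*(x - 1.3974 - 0.3065)^2
FOC: (2*6 + 0.5)*x = -2 + 0.5*(1.3974 + 0.3065)
x^{k+1} = -0.0918
Step 2: z-update.
Minimize 5*z^2 + 6*z + (0.5/2)*(-0.0918 - z - 0.3065)^2
FOC: (2*5 + 0.5)*z = -6 + 0.5*(-0.0918 - 0.3065)
z^{k+1} = -0.5904
Step 3: u-update.
u^{k+1} = -0.3065 - 0.0918 + 0.5904 = 0.1921
Step 4: Primal residual = |-0.0918 + 0.5904| = 0.4986


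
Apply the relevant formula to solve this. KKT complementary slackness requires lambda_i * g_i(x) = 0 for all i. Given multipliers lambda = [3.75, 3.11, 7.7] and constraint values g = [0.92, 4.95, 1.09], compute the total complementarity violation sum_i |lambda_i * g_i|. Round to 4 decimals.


KKT complementary slackness check:
lambda_1 * g_1 = 3.75 * 0.92 = 3.45
lambda_2 * g_2 = 3.11 * 4.95 = 15.3945
lambda_3 * g_3 = 7.7 * 1.09 = 8.393
Total violation = 3.45 + 15.3945 + 8.393 = 27.2375


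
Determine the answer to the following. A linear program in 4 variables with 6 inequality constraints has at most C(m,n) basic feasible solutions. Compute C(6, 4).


Each vertex corresponds to some choice of n active constraints out of m, so the number of vertices is at most C(m, n) = m! / (n!(m-n)!).
m = 6, n = 4
Numerator: 6 * 5 * 4 * 3
Denominator: 4! = 24
C(6, 4) = 15


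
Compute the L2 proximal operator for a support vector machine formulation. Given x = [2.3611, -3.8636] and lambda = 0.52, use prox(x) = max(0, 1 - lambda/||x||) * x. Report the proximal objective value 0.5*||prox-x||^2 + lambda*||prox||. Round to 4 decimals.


Step 1: Compute ||x||.
||x|| = 4.5279
Step 2: Compute scaling factor.
scale = max(0, 1 - 0.52/4.5279) = 0.8852
Step 3: prox(x) = [2.0899, -3.4199]
||prox(x)|| = 4.0079
Step 4: Proximal objective.
0.5*||prox-x||^2 = 0.1352
lambda*||prox|| = 2.0841
Total = 2.2193


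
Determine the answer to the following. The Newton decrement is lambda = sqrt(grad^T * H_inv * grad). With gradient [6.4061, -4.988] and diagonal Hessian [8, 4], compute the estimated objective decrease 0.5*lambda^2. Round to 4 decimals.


Step 1: H is diagonal, so H^(-1) * g = [0.8008, -1.247].
Step 2: g^T H^(-1) g = sum_i g_i^2 / H_ii
  = (6.4061)^2/8 + (-4.988)^2/4
  = 5.1298 + 6.22 = 11.3498
Step 3: Objective decrease = 0.5 * g^T H^(-1) g = 5.6749


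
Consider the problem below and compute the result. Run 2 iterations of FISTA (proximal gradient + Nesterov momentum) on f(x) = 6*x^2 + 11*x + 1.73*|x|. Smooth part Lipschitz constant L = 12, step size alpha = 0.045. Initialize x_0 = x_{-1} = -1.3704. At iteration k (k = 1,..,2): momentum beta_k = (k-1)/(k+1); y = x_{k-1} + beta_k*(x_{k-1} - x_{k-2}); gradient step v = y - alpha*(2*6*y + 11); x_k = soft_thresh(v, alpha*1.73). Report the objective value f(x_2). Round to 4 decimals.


FISTA on f(x) = 6*x^2 + 11*x + 1.73*|x|
L = 12, alpha = 0.045
Iteration 1: beta = 0.0, y = -1.3704 + 0.0*(-1.3704 + 1.3704) = -1.3704
  grad(y) = -5.4448, v = y - alpha*grad = -1.1254
  prox(v) = soft_thresh(-1.1254, 0.0779) = -1.0475
Iteration 2: beta = 0.3333, y = -1.0475 + 0.3333*(-1.0475 + 1.3704) = -0.9399
  grad(y) = -0.2789, v = y - alpha*grad = -0.9274
  prox(v) = soft_thresh(-0.9274, 0.0779) = -0.8495
f(x_2) = 6*(-0.8495)^2 + 11*(-0.8495) + 1.73*|-0.8495| = -3.545


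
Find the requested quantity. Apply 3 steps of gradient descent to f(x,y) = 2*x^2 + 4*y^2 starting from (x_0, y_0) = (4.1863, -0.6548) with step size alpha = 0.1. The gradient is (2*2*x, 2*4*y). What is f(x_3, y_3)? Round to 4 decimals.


Gradient descent on f(x,y) = 2*x^2 + 4*y^2.
Starting point: (4.1863, -0.6548), alpha = 0.1
Step 1: grad_x = 2*2*4.1863 = 16.7452, grad_y = 2*4*-0.6548 = -5.2384
  x_1 = 4.1863 - 0.1*16.7452 = 2.5118
  y_1 = -0.6548 - 0.1*-5.2384 = -0.131
Step 2: grad_x = 2*2*2.5118 = 10.0471, grad_y = 2*4*-0.131 = -1.0477
  x_2 = 2.5118 - 0.1*10.0471 = 1.5071
  y_2 = -0.131 - 0.1*-1.0477 = -0.0262
Step 3: grad_x = 2*2*1.5071 = 6.0283, grad_y = 2*4*-0.0262 = -0.2095
  x_3 = 1.5071 - 0.1*6.0283 = 0.9042
  y_3 = -0.0262 - 0.1*-0.2095 = -0.0052
f(0.9042, -0.0052) = 2*0.9042^2 + 4*(-0.0052)^2 = 1.6354


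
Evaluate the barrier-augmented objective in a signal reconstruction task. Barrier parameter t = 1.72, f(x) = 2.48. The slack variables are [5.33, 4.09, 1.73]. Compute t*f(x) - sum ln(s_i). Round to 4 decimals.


Step 1: Compute log-barrier.
ln values: [1.6734, 1.4085, 0.5481]
phi = -(1.6734 + 1.4085 + 0.5481) = -3.63
Step 2: Compute augmented objective.
t*f(x) = 1.72*2.48 = 4.2656
Total = 4.2656 - 3.63 = 0.6356


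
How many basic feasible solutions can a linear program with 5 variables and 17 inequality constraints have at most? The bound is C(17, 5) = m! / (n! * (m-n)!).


Each vertex corresponds to some choice of n active constraints out of m, so the number of vertices is at most C(m, n) = m! / (n!(m-n)!).
m = 17, n = 5
Numerator: 17 * 16 * 15 * 14 * 13
Denominator: 5! = 120
C(17, 5) = 6188


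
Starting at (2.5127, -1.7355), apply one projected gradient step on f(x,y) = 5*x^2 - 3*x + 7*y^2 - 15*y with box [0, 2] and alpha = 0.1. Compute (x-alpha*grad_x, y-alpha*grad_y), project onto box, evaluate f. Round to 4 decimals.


Step 1: Compute gradient at (2.5127, -1.7355).
grad_x = 2*5*2.5127 - 3 = 22.127
grad_y = 2*7*-1.7355 - 15 = -39.297
Step 2: Gradient step.
x_raw = 2.5127 - 0.1*22.127 = 0.3
y_raw = -1.7355 - 0.1*-39.297 = 2.1942
Step 3: Project onto [0, 2].
x_proj = clip(0.3) = 0.3
y_proj = clip(2.1942) = 2.0
Step 4: Evaluate f.
f(0.3, 2.0) = -2.45


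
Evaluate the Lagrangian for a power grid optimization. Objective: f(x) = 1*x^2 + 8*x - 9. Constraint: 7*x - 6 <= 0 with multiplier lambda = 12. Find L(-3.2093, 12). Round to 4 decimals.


Step 1: Evaluate f(x).
f(-3.2093) = 1*(-3.2093)^2 + 8*(-3.2093) - 9 = -24.3748
Step 2: Evaluate g(x).
g(-3.2093) = 7*-3.2093 - 6 = -28.4651
Step 3: Compute Lagrangian.
L = -24.3748 + 12*-28.4651 = -365.956


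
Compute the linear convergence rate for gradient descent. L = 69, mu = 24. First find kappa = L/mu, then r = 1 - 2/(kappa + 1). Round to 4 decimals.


Step 1: Compute the condition number.
kappa = L/mu = 69/24 = 2.875
Step 2: Compute the convergence rate.
r = 1 - 2/(kappa + 1) = 1 - 2*mu/(L + mu) = (L - mu)/(L + mu) = 45/93 = 0.4839


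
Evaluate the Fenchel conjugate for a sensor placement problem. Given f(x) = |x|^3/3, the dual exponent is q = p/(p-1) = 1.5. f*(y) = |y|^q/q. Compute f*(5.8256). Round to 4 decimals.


The conjugate exponent q satisfies 1/p + 1/q = 1.
p = 3, so q = 3/(3 - 1) = 1.5
|y|^q = 5.8256^1.5 = 14.0608
f*(5.8256) = 14.0608 / 1.5 = 9.3739


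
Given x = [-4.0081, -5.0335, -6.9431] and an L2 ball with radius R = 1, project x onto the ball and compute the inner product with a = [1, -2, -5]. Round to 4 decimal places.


Step 1: Compute ||x|| (intermediates to 6 decimals).
||x|| = sqrt((-4.0081)^2 + (-5.0335)^2 + (-6.9431)^2) = 9.46613
Step 2: Project.
Since ||x|| > R, scale = R/||x|| = 1/9.46613 = 0.10564, proj(x) = scale * x
proj(x) = [-0.423416, -0.531739, -0.733469]
Step 3: Dot product.
a^T * proj(x) = 1*(-0.423416) - 2*(-0.531739) - 5*(-0.733469) = 4.3074


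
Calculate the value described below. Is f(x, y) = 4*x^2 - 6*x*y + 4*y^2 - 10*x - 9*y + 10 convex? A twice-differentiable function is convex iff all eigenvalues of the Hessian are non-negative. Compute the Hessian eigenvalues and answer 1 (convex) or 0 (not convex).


The Hessian of f(x,y) = 4*x^2 - 6*x*y + 4*y^2 - 10*x - 9*y + 10 is:
H = [[8, -6], [-6, 8]]
Trace = 8 + 8 = 16
Determinant = 8*8 - (-6)^2 = 28
Discriminant = (16)^2 - 4*28 = 144.0
Eigenvalues: lambda_1 = 2.0, lambda_2 = 14.0
The function is convex.

1


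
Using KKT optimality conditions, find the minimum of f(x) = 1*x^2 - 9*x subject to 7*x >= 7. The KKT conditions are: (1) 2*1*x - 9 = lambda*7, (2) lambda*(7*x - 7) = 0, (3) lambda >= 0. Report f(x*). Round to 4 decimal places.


Step 1: Try lambda = 0 (constraint inactive).
Stationarity: 2*1*x - 9 = 0
x* = 9/(2*1) = 4.5
Check constraint: 7*4.5 = 31.5 >= 7 -- satisfied.
Step 2: Compute optimal value.
f(x*) = 1*4.5^2 - 9*4.5 = -20.25


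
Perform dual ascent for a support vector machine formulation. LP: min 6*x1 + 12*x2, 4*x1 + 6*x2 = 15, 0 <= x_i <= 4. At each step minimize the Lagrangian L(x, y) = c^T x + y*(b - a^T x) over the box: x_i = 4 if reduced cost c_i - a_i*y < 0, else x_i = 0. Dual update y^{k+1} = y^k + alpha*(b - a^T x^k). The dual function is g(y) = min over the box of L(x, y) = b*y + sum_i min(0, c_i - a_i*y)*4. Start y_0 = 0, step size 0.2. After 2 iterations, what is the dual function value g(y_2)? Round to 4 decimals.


Dual ascent for LP: min 6*x1 + 12*x2, 4*x1 + 6*x2 = 15, 0 <= x_i <= 4
Step 1: y^k = 0.0, reduced costs: (6.0, 12.0)
  x^k = (0.0, 0.0), subgradient = b - a^T x = 15.0
  y^{k+1} = 0.0 + 0.2*15.0 = 3.0
Step 2: y^k = 3.0, reduced costs: (-6.0, -6.0)
  x^k = (4.0, 4.0), subgradient = b - a^T x = -25.0
  y^{k+1} = 3.0 + 0.2*-25.0 = -2.0
Dual objective at y_2 = -2.0: reduced costs (14.0, 24.0), box minimizer x = (0.0, 0.0)
g(y_2) = b*y + (c1 - a1*y)*x1 + (c2 - a2*y)*x2 = 15*(-2.0) + 14.0*0.0 + 24.0*0.0 = -30.0 + 0.0 + 0.0 = -30.0
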